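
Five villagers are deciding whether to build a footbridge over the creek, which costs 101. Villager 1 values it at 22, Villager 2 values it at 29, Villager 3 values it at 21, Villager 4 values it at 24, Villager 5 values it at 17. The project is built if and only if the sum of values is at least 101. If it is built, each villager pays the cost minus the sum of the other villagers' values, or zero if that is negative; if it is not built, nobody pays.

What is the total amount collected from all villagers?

Total value 113 ≥ cost 101, so it is built.
Villager 1: others sum to 91; max(0, 101 - 91) = 10.
Villager 2: others sum to 84; max(0, 101 - 84) = 17.
Villager 3: others sum to 92; max(0, 101 - 92) = 9.
Villager 4: others sum to 89; max(0, 101 - 89) = 12.
Villager 5: others sum to 96; max(0, 101 - 96) = 5.
Total collected = 10 + 17 + 9 + 12 + 5 = 53.

53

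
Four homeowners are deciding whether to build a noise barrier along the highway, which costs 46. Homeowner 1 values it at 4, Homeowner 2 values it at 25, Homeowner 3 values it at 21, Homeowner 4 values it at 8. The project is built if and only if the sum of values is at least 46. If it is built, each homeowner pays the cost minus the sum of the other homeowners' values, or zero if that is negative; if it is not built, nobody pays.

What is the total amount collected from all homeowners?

Total value 58 ≥ cost 46, so it is built.
Homeowner 1: others sum to 54; max(0, 46 - 54) = 0.
Homeowner 2: others sum to 33; max(0, 46 - 33) = 13.
Homeowner 3: others sum to 37; max(0, 46 - 37) = 9.
Homeowner 4: others sum to 50; max(0, 46 - 50) = 0.
Total collected = 0 + 13 + 9 + 0 = 22.

22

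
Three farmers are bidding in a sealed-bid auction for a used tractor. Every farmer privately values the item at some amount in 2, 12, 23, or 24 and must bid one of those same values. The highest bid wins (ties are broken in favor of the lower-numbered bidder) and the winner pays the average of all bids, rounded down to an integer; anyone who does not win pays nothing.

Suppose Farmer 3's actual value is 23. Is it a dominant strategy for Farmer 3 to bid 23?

No

Consider the case where Farmer 1 bids 2 and Farmer 2 bids 2.
Truthful bid 23: wins, pays 9, utility 23 - 9 = 14.
Bid 12 instead: wins, pays 5, utility 23 - 5 = 18.
Since 18 > 14, bidding 12 is strictly better here, so truthful bidding is not dominant.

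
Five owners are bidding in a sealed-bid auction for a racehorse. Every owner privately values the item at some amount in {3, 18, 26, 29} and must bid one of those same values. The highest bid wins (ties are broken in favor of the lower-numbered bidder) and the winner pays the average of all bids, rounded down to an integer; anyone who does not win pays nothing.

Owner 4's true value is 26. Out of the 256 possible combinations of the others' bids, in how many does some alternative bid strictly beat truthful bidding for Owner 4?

84

Others bid (3, 3, 3, 3): truth gives 19; bid 18 gives 20 > 19. Violating.
Others bid (3, 3, 3, 18): truth gives 16; bid 18 gives 17 > 16. Violating.
Others bid (3, 3, 3, 29): truth gives 0; bid 29 gives 13 > 0. Violating.
Others bid (3, 3, 18, 29): truth gives 0; bid 29 gives 10 > 0. Violating.
Others bid (3, 3, 3, 26): truth gives 14; no alternative beats it.
Others bid (3, 3, 18, 3): truth gives 16; no alternative beats it.
(Checking all 256 profiles: 84 have a profitable deviation, 172 do not.)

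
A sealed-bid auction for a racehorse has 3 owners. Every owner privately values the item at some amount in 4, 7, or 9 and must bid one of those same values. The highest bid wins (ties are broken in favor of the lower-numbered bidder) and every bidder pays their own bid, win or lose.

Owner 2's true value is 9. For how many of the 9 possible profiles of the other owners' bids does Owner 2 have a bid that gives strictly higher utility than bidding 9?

5

Others bid (4, 4): truth gives 0; bid 7 gives 2 > 0. Violating.
Others bid (4, 7): truth gives 0; bid 7 gives 2 > 0. Violating.
Others bid (9, 4): truth gives -9; bid 4 gives -4 > -9. Violating.
Others bid (9, 7): truth gives -9; bid 4 gives -4 > -9. Violating.
Others bid (4, 9): truth gives 0; no alternative beats it.
Others bid (7, 4): truth gives 0; no alternative beats it.
(Checking all 9 profiles: 5 have a profitable deviation, 4 do not.)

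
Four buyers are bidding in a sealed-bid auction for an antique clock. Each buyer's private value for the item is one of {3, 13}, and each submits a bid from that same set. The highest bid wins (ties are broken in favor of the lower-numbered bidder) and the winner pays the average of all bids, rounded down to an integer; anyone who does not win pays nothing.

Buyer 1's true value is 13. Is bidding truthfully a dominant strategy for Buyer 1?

Consider the case where Buyer 2 bids 3, Buyer 3 bids 3 and Buyer 4 bids 3.
Truthful bid 13: wins, pays 5, utility 13 - 5 = 8.
Bid 3 instead: wins, pays 3, utility 13 - 3 = 10.
Since 10 > 8, bidding 3 is strictly better here, so truthful bidding is not dominant.

No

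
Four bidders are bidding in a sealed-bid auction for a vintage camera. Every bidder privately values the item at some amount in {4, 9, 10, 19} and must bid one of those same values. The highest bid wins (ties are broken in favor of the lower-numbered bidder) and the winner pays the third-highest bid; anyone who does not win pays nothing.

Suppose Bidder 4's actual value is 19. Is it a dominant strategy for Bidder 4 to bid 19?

Yes

Check each profile of the others' bids and compare truth against every alternative bid.
Others bid (4, 4, 10): truth gives 15, best alternative gives 0.
Others bid (4, 10, 4): truth gives 15, best alternative gives 0.
Others bid (10, 4, 4): truth gives 15, best alternative gives 0.
Others bid (4, 9, 10): truth gives 10, best alternative gives 0.
Others bid (4, 10, 9): truth gives 10, best alternative gives 0.
Others bid (9, 4, 10): truth gives 10, best alternative gives 0.
(Remaining 58 profiles checked similarly; truth is weakly best in each.)
In every case the truthful bid is at least as good as any alternative, so it is a dominant strategy.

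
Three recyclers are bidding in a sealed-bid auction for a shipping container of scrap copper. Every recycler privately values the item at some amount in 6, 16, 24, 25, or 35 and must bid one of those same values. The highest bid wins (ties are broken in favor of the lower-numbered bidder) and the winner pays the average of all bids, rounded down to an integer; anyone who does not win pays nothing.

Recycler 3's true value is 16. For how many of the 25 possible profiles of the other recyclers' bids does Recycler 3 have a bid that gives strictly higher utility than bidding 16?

Others bid (6, 16): truth gives 0; bid 24 gives 1 > 0. Violating.
Others bid (16, 6): truth gives 0; bid 24 gives 1 > 0. Violating.
Others bid (6, 6): truth gives 7; no alternative beats it.
Others bid (6, 24): truth gives 0; no alternative beats it.
(Checking all 25 profiles: 2 have a profitable deviation, 23 do not.)

2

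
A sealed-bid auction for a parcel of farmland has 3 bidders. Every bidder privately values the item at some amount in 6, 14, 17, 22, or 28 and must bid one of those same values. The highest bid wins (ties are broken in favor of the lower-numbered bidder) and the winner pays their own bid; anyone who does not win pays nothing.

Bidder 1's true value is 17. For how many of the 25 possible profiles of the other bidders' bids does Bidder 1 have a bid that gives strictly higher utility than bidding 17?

Others bid (6, 6): truth gives 0; bid 6 gives 11 > 0. Violating.
Others bid (6, 14): truth gives 0; bid 14 gives 3 > 0. Violating.
Others bid (14, 6): truth gives 0; bid 14 gives 3 > 0. Violating.
Others bid (14, 14): truth gives 0; bid 14 gives 3 > 0. Violating.
Others bid (6, 17): truth gives 0; no alternative beats it.
Others bid (6, 22): truth gives 0; no alternative beats it.
(Checking all 25 profiles: 4 have a profitable deviation, 21 do not.)

4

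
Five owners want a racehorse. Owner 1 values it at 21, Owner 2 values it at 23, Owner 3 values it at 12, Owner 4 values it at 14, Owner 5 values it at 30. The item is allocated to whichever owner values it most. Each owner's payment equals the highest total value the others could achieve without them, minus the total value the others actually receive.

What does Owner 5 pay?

23

Owner 5 has the highest value and receives the item.
Without Owner 5, the item would go to the next-highest value, 23, so the others could achieve 23.
With Owner 5 present and winning, the others receive nothing, so their total is 0.
Payment = 23 - 0 = 23.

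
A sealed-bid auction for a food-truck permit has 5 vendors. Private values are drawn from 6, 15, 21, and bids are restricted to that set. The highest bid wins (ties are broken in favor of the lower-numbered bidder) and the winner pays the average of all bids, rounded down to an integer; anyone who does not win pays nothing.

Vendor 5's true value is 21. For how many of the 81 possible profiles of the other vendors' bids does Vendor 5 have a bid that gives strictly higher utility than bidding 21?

Others bid (6, 6, 6, 6): truth gives 12; bid 15 gives 14 > 12. Violating.
Others bid (6, 6, 6, 15): truth gives 11; no alternative beats it.
Others bid (6, 6, 6, 21): truth gives 0; no alternative beats it.
(Checking all 81 profiles: 1 has a profitable deviation, 80 do not.)

1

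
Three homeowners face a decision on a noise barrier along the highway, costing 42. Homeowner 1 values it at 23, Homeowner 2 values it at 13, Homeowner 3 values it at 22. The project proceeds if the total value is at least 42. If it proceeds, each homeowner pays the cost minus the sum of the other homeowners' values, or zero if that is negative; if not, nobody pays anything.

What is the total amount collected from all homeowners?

13

Total value 58 ≥ cost 42, so it is built.
Homeowner 1: others sum to 35; max(0, 42 - 35) = 7.
Homeowner 2: others sum to 45; max(0, 42 - 45) = 0.
Homeowner 3: others sum to 36; max(0, 42 - 36) = 6.
Total collected = 7 + 0 + 6 = 13.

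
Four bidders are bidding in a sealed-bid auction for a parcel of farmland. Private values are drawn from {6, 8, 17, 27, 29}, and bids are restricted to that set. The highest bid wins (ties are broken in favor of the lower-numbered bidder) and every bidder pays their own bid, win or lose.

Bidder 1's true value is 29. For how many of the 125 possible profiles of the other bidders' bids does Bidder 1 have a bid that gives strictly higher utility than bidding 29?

64

Others bid (6, 6, 6): truth gives 0; bid 6 gives 23 > 0. Violating.
Others bid (6, 6, 8): truth gives 0; bid 8 gives 21 > 0. Violating.
Others bid (6, 6, 17): truth gives 0; bid 17 gives 12 > 0. Violating.
Others bid (6, 6, 27): truth gives 0; bid 27 gives 2 > 0. Violating.
Others bid (6, 6, 29): truth gives 0; no alternative beats it.
Others bid (6, 8, 29): truth gives 0; no alternative beats it.
(Checking all 125 profiles: 64 have a profitable deviation, 61 do not.)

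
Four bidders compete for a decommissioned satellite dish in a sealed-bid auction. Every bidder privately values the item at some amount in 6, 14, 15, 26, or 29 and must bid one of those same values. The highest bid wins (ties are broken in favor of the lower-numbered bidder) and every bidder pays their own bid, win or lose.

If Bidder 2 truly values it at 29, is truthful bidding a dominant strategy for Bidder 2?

No

Consider the case where Bidder 1 bids 6, Bidder 3 bids 6 and Bidder 4 bids 6.
Truthful bid 29: wins, pays 29, utility 29 - 29 = 0.
Bid 14 instead: wins, pays 14, utility 29 - 14 = 15.
Since 15 > 0, bidding 14 is strictly better here, so truthful bidding is not dominant.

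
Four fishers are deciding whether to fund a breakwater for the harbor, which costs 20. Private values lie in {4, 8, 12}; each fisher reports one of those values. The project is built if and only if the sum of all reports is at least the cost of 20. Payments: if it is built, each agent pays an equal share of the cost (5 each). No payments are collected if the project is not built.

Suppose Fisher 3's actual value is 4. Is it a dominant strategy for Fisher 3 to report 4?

Check each profile of the others' reports and compare truth against every alternative report.
Others report (4, 4, 4): truth gives 0, best alternative gives -1.
Others report (4, 4, 8): truth gives -1, best alternative gives -1.
Others report (4, 4, 12): truth gives -1, best alternative gives -1.
Others report (4, 8, 4): truth gives -1, best alternative gives -1.
Others report (4, 8, 8): truth gives -1, best alternative gives -1.
Others report (4, 8, 12): truth gives -1, best alternative gives -1.
(Remaining 21 profiles checked similarly; truth is weakly best in each.)
In every case the truthful report is at least as good as any alternative, so it is a dominant strategy.

Yes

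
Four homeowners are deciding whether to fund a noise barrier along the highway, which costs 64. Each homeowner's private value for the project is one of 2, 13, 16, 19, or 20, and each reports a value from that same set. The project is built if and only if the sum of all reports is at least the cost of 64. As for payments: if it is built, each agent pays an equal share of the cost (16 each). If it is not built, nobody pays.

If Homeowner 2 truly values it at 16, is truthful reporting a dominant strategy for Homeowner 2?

Check each profile of the others' reports and compare truth against every alternative report.
Others report (2, 2, 2): truth gives 0, best alternative gives 0.
Others report (2, 2, 13): truth gives 0, best alternative gives 0.
Others report (2, 2, 16): truth gives 0, best alternative gives 0.
Others report (2, 2, 19): truth gives 0, best alternative gives 0.
Others report (2, 2, 20): truth gives 0, best alternative gives 0.
Others report (2, 13, 2): truth gives 0, best alternative gives 0.
(Remaining 119 profiles checked similarly; truth is weakly best in each.)
In every case the truthful report is at least as good as any alternative, so it is a dominant strategy.

Yes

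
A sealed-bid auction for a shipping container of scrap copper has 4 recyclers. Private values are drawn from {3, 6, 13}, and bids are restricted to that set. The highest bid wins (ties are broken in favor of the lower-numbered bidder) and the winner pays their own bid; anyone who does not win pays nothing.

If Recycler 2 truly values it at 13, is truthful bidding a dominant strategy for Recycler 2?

Consider the case where Recycler 1 bids 3, Recycler 3 bids 3 and Recycler 4 bids 3.
Truthful bid 13: wins, pays 13, utility 13 - 13 = 0.
Bid 6 instead: wins, pays 6, utility 13 - 6 = 7.
Since 7 > 0, bidding 6 is strictly better here, so truthful bidding is not dominant.

No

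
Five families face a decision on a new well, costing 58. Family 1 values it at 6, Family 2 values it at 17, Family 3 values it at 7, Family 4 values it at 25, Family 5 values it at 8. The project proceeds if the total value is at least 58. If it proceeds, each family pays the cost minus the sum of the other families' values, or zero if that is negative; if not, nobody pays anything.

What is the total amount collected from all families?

Total value 63 ≥ cost 58, so it is built.
Family 1: others sum to 57; max(0, 58 - 57) = 1.
Family 2: others sum to 46; max(0, 58 - 46) = 12.
Family 3: others sum to 56; max(0, 58 - 56) = 2.
Family 4: others sum to 38; max(0, 58 - 38) = 20.
Family 5: others sum to 55; max(0, 58 - 55) = 3.
Total collected = 1 + 12 + 2 + 20 + 3 = 38.

38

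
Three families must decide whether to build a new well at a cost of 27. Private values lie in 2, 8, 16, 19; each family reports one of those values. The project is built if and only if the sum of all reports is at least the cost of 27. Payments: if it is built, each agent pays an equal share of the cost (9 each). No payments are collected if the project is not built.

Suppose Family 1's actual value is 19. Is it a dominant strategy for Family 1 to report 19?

Check each profile of the others' reports and compare truth against every alternative report.
Others report (2, 8): truth gives 10, best alternative gives 0.
Others report (8, 2): truth gives 10, best alternative gives 0.
Others report (2, 16): truth gives 10, best alternative gives 10.
Others report (2, 19): truth gives 10, best alternative gives 10.
Others report (8, 8): truth gives 10, best alternative gives 10.
Others report (8, 16): truth gives 10, best alternative gives 10.
(Remaining 10 profiles checked similarly; truth is weakly best in each.)
In every case the truthful report is at least as good as any alternative, so it is a dominant strategy.

Yes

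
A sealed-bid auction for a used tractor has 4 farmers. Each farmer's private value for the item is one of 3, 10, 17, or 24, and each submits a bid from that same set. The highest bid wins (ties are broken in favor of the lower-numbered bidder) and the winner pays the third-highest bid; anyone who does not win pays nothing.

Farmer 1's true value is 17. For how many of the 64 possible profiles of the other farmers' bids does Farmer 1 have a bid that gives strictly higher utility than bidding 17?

Others bid (3, 3, 24): truth gives 0; bid 24 gives 14 > 0. Violating.
Others bid (3, 10, 24): truth gives 0; bid 24 gives 7 > 0. Violating.
Others bid (3, 24, 3): truth gives 0; bid 24 gives 14 > 0. Violating.
Others bid (3, 24, 10): truth gives 0; bid 24 gives 7 > 0. Violating.
Others bid (3, 3, 3): truth gives 14; no alternative beats it.
Others bid (3, 3, 10): truth gives 14; no alternative beats it.
(Checking all 64 profiles: 12 have a profitable deviation, 52 do not.)

12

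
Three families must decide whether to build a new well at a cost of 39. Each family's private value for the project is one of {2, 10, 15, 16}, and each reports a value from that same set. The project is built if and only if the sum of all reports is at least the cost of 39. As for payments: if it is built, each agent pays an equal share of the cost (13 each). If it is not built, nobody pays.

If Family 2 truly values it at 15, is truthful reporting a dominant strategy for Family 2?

Check each profile of the others' reports and compare truth against every alternative report.
Others report (10, 15): truth gives 2, best alternative gives 2.
Others report (10, 16): truth gives 2, best alternative gives 2.
Others report (15, 10): truth gives 2, best alternative gives 2.
Others report (15, 15): truth gives 2, best alternative gives 2.
Others report (15, 16): truth gives 2, best alternative gives 2.
Others report (16, 10): truth gives 2, best alternative gives 2.
(Remaining 10 profiles checked similarly; truth is weakly best in each.)
In every case the truthful report is at least as good as any alternative, so it is a dominant strategy.

Yes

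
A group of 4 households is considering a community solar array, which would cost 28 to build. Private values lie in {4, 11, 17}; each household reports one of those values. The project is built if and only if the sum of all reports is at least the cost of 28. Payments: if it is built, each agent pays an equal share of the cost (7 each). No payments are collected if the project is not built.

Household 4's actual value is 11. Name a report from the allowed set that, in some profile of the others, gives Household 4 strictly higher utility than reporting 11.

Suppose Household 1 reports 4, Household 2 reports 4 and Household 3 reports 4.
Report 11: project not built, utility 0.
Report 17: project built, pays 7, utility 11 - 7 = 4.
So reporting 17 beats truth here (4 > 0).

17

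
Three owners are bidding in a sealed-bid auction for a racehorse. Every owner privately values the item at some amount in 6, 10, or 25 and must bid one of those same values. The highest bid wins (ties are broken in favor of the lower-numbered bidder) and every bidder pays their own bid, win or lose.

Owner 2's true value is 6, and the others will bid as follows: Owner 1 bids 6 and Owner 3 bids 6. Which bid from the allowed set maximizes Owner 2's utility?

Bid 6: loses but pays 6, utility -6.
Bid 10: wins, pays 10, utility 6 - 10 = -4.
Bid 25: wins, pays 25, utility 6 - 25 = -19.
The best choice is 10 with utility -4.

10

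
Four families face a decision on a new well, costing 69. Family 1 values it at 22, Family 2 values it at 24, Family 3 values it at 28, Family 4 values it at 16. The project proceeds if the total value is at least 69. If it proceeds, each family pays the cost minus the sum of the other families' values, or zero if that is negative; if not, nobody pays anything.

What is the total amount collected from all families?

Total value 90 ≥ cost 69, so it is built.
Family 1: others sum to 68; max(0, 69 - 68) = 1.
Family 2: others sum to 66; max(0, 69 - 66) = 3.
Family 3: others sum to 62; max(0, 69 - 62) = 7.
Family 4: others sum to 74; max(0, 69 - 74) = 0.
Total collected = 1 + 3 + 7 + 0 = 11.

11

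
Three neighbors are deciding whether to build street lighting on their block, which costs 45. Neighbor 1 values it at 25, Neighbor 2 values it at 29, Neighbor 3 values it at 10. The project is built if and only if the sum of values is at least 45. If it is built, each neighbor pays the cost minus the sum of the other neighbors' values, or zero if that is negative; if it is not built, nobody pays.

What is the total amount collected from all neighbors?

Total value 64 ≥ cost 45, so it is built.
Neighbor 1: others sum to 39; max(0, 45 - 39) = 6.
Neighbor 2: others sum to 35; max(0, 45 - 35) = 10.
Neighbor 3: others sum to 54; max(0, 45 - 54) = 0.
Total collected = 6 + 10 + 0 = 16.

16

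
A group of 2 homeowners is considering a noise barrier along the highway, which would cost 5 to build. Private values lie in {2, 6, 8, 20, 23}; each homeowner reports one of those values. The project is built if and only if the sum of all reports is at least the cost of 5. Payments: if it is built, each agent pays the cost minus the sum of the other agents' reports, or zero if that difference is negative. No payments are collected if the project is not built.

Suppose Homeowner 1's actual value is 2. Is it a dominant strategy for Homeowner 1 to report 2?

Check each profile of the others' reports and compare truth against every alternative report.
Others report (2): truth gives 0, best alternative gives -1.
Others report (6): truth gives 2, best alternative gives 2.
Others report (8): truth gives 2, best alternative gives 2.
Others report (20): truth gives 2, best alternative gives 2.
Others report (23): truth gives 2, best alternative gives 2.
In every case the truthful report is at least as good as any alternative, so it is a dominant strategy.

Yes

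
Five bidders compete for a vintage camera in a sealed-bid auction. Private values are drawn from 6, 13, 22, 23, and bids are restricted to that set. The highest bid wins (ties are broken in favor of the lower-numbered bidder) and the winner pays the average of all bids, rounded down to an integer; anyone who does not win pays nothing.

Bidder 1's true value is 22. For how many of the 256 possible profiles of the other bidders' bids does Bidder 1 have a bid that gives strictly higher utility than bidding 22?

Others bid (6, 6, 6, 6): truth gives 13; bid 6 gives 16 > 13. Violating.
Others bid (6, 6, 6, 13): truth gives 12; bid 13 gives 14 > 12. Violating.
Others bid (6, 6, 6, 23): truth gives 0; bid 23 gives 10 > 0. Violating.
Others bid (6, 6, 13, 6): truth gives 12; bid 13 gives 14 > 12. Violating.
Others bid (6, 6, 6, 22): truth gives 10; no alternative beats it.
Others bid (6, 6, 13, 22): truth gives 9; no alternative beats it.
(Checking all 256 profiles: 176 have a profitable deviation, 80 do not.)

176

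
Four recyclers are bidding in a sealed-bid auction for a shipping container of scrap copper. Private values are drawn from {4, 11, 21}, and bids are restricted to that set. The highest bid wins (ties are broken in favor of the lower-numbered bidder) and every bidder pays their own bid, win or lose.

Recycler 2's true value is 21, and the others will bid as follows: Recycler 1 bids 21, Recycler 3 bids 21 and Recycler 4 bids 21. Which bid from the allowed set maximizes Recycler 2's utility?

4

Bid 4: loses but pays 4, utility -4.
Bid 11: loses but pays 11, utility -11.
Bid 21: loses but pays 21, utility -21.
The best choice is 4 with utility -4.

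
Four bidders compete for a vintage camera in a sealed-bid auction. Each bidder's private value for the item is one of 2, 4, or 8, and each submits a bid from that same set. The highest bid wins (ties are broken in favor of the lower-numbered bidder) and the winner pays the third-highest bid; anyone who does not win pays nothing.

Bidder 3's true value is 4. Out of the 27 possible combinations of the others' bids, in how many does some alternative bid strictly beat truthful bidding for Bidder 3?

3

Others bid (2, 2, 8): truth gives 0; bid 8 gives 2 > 0. Violating.
Others bid (2, 4, 2): truth gives 0; bid 8 gives 2 > 0. Violating.
Others bid (4, 2, 2): truth gives 0; bid 8 gives 2 > 0. Violating.
Others bid (2, 2, 2): truth gives 2; no alternative beats it.
Others bid (2, 2, 4): truth gives 2; no alternative beats it.
(Checking all 27 profiles: 3 have a profitable deviation, 24 do not.)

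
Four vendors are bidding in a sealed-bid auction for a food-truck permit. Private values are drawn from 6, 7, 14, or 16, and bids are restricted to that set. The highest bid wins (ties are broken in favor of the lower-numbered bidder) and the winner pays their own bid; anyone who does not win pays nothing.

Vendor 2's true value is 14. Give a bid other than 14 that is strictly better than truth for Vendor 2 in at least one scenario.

Suppose Vendor 1 bids 6, Vendor 3 bids 6 and Vendor 4 bids 6.
Bid 14: wins, pays 14, utility 14 - 14 = 0.
Bid 7: wins, pays 7, utility 14 - 7 = 7.
So bidding 7 beats truth here (7 > 0).

7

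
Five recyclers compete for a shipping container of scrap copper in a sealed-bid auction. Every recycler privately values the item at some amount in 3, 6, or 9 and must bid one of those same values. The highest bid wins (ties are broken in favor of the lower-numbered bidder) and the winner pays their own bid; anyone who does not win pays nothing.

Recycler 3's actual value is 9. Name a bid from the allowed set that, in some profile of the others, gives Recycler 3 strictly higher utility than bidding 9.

Suppose Recycler 1 bids 3, Recycler 2 bids 3, Recycler 4 bids 3 and Recycler 5 bids 3.
Bid 9: wins, pays 9, utility 9 - 9 = 0.
Bid 6: wins, pays 6, utility 9 - 6 = 3.
So bidding 6 beats truth here (3 > 0).

6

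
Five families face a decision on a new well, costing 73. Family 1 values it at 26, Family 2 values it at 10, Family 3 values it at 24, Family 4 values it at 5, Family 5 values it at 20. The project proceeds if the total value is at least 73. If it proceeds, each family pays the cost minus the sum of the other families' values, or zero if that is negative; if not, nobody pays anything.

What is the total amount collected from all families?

34

Total value 85 ≥ cost 73, so it is built.
Family 1: others sum to 59; max(0, 73 - 59) = 14.
Family 2: others sum to 75; max(0, 73 - 75) = 0.
Family 3: others sum to 61; max(0, 73 - 61) = 12.
Family 4: others sum to 80; max(0, 73 - 80) = 0.
Family 5: others sum to 65; max(0, 73 - 65) = 8.
Total collected = 14 + 0 + 12 + 0 + 8 = 34.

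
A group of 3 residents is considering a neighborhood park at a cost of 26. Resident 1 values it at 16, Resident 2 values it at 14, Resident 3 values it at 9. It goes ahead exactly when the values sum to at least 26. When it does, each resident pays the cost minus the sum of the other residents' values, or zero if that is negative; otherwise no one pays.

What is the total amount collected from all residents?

Total value 39 ≥ cost 26, so it is built.
Resident 1: others sum to 23; max(0, 26 - 23) = 3.
Resident 2: others sum to 25; max(0, 26 - 25) = 1.
Resident 3: others sum to 30; max(0, 26 - 30) = 0.
Total collected = 3 + 1 + 0 = 4.

4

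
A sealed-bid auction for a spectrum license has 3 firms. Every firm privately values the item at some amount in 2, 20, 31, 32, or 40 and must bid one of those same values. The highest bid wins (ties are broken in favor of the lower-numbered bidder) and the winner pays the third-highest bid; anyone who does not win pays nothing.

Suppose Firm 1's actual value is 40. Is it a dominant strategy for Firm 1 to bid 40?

Check each profile of the others' bids and compare truth against every alternative bid.
Others bid (2, 40): truth gives 38, best alternative gives 0.
Others bid (40, 2): truth gives 38, best alternative gives 0.
Others bid (20, 40): truth gives 20, best alternative gives 0.
Others bid (40, 20): truth gives 20, best alternative gives 0.
Others bid (31, 40): truth gives 9, best alternative gives 0.
Others bid (40, 31): truth gives 9, best alternative gives 0.
(Remaining 19 profiles checked similarly; truth is weakly best in each.)
In every case the truthful bid is at least as good as any alternative, so it is a dominant strategy.

Yes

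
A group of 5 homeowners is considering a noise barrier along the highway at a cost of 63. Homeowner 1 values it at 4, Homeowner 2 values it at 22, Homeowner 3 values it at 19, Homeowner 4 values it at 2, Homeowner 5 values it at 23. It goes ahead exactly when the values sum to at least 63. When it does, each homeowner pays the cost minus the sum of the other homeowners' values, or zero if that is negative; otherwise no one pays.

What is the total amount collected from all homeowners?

Total value 70 ≥ cost 63, so it is built.
Homeowner 1: others sum to 66; max(0, 63 - 66) = 0.
Homeowner 2: others sum to 48; max(0, 63 - 48) = 15.
Homeowner 3: others sum to 51; max(0, 63 - 51) = 12.
Homeowner 4: others sum to 68; max(0, 63 - 68) = 0.
Homeowner 5: others sum to 47; max(0, 63 - 47) = 16.
Total collected = 0 + 15 + 12 + 0 + 16 = 43.

43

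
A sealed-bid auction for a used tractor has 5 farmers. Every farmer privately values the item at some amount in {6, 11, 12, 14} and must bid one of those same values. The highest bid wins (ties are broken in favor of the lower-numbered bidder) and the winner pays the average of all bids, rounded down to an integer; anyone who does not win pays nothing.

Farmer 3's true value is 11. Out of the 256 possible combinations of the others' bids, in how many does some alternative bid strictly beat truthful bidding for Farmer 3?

Others bid (6, 6, 6, 12): truth gives 0; bid 12 gives 3 > 0. Violating.
Others bid (6, 6, 6, 14): truth gives 0; bid 14 gives 2 > 0. Violating.
Others bid (6, 6, 11, 12): truth gives 0; bid 12 gives 2 > 0. Violating.
Others bid (6, 6, 11, 14): truth gives 0; bid 14 gives 1 > 0. Violating.
Others bid (6, 6, 6, 6): truth gives 4; no alternative beats it.
Others bid (6, 6, 6, 11): truth gives 3; no alternative beats it.
(Checking all 256 profiles: 62 have a profitable deviation, 194 do not.)

62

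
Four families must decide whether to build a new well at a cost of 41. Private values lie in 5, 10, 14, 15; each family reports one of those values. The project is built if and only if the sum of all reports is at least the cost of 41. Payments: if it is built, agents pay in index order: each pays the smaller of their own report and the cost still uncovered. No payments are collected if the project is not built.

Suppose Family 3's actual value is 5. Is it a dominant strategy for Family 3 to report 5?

Check each profile of the others' reports and compare truth against every alternative report.
Others report (5, 14, 14): truth gives 0, best alternative gives -5.
Others report (5, 14, 15): truth gives 0, best alternative gives -5.
Others report (5, 15, 14): truth gives 0, best alternative gives -5.
Others report (5, 15, 15): truth gives 0, best alternative gives -5.
Others report (10, 10, 14): truth gives 0, best alternative gives -5.
Others report (10, 10, 15): truth gives 0, best alternative gives -5.
(Remaining 58 profiles checked similarly; truth is weakly best in each.)
In every case the truthful report is at least as good as any alternative, so it is a dominant strategy.

Yes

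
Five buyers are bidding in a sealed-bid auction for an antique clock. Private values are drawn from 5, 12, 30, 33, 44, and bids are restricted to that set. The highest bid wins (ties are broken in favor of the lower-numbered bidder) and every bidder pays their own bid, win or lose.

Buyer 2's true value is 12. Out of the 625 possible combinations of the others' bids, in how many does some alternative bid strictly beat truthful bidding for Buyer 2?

617

Others bid (5, 5, 5, 30): truth gives -12; bid 5 gives -5 > -12. Violating.
Others bid (5, 5, 5, 33): truth gives -12; bid 5 gives -5 > -12. Violating.
Others bid (5, 5, 5, 44): truth gives -12; bid 5 gives -5 > -12. Violating.
Others bid (5, 5, 12, 30): truth gives -12; bid 5 gives -5 > -12. Violating.
Others bid (5, 5, 5, 5): truth gives 0; no alternative beats it.
Others bid (5, 5, 5, 12): truth gives 0; no alternative beats it.
(Checking all 625 profiles: 617 have a profitable deviation, 8 do not.)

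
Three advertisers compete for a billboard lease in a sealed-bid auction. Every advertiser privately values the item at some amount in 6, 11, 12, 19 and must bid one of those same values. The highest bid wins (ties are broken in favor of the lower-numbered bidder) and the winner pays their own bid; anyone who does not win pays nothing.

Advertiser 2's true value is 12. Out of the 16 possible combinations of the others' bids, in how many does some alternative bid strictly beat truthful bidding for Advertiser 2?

2

Others bid (6, 6): truth gives 0; bid 11 gives 1 > 0. Violating.
Others bid (6, 11): truth gives 0; bid 11 gives 1 > 0. Violating.
Others bid (6, 12): truth gives 0; no alternative beats it.
Others bid (6, 19): truth gives 0; no alternative beats it.
(Checking all 16 profiles: 2 have a profitable deviation, 14 do not.)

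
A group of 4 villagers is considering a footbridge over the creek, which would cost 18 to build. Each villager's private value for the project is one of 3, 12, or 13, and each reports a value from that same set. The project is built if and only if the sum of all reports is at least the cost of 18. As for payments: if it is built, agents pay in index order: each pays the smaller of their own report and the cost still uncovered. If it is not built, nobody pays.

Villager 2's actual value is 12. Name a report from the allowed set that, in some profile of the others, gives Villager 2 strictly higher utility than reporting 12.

3

Suppose Villager 1 reports 3, Villager 3 reports 3 and Villager 4 reports 12.
Report 12: project built, pays 12, utility 12 - 12 = 0.
Report 3: project built, pays 3, utility 12 - 3 = 9.
So reporting 3 beats truth here (9 > 0).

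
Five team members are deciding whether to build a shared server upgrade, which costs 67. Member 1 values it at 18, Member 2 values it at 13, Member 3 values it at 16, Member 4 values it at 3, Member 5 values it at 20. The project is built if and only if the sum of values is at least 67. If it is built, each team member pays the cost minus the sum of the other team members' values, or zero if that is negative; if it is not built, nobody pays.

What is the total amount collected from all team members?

55

Total value 70 ≥ cost 67, so it is built.
Member 1: others sum to 52; max(0, 67 - 52) = 15.
Member 2: others sum to 57; max(0, 67 - 57) = 10.
Member 3: others sum to 54; max(0, 67 - 54) = 13.
Member 4: others sum to 67; max(0, 67 - 67) = 0.
Member 5: others sum to 50; max(0, 67 - 50) = 17.
Total collected = 15 + 10 + 13 + 0 + 17 = 55.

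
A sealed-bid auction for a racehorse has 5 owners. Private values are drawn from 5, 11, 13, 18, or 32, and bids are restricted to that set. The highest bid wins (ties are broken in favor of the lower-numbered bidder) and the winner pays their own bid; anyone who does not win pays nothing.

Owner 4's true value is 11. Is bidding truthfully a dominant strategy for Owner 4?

Yes

Check each profile of the others' bids and compare truth against every alternative bid.
Others bid (5, 5, 5, 5): truth gives 0, best alternative gives 0.
Others bid (5, 5, 5, 11): truth gives 0, best alternative gives 0.
Others bid (5, 5, 5, 13): truth gives 0, best alternative gives 0.
Others bid (5, 5, 5, 18): truth gives 0, best alternative gives 0.
Others bid (5, 5, 5, 32): truth gives 0, best alternative gives 0.
Others bid (5, 5, 11, 5): truth gives 0, best alternative gives 0.
(Remaining 619 profiles checked similarly; truth is weakly best in each.)
In every case the truthful bid is at least as good as any alternative, so it is a dominant strategy.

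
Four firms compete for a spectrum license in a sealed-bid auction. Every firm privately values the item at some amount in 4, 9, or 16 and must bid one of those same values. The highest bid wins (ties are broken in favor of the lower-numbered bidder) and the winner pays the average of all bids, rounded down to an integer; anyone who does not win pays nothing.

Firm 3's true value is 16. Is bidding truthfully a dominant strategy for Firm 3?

Consider the case where Firm 1 bids 4, Firm 2 bids 4 and Firm 4 bids 4.
Truthful bid 16: wins, pays 7, utility 16 - 7 = 9.
Bid 9 instead: wins, pays 5, utility 16 - 5 = 11.
Since 11 > 9, bidding 9 is strictly better here, so truthful bidding is not dominant.

No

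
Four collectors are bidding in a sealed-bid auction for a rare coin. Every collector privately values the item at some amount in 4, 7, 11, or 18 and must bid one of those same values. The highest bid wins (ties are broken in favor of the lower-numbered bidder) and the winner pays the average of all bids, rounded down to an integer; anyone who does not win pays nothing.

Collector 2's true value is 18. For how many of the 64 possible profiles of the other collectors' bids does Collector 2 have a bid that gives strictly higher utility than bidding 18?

Others bid (4, 4, 4): truth gives 11; bid 7 gives 14 > 11. Violating.
Others bid (4, 4, 7): truth gives 10; bid 7 gives 13 > 10. Violating.
Others bid (4, 4, 11): truth gives 9; bid 11 gives 11 > 9. Violating.
Others bid (4, 7, 4): truth gives 10; bid 7 gives 13 > 10. Violating.
Others bid (4, 4, 18): truth gives 7; no alternative beats it.
Others bid (4, 7, 18): truth gives 7; no alternative beats it.
(Checking all 64 profiles: 18 have a profitable deviation, 46 do not.)

18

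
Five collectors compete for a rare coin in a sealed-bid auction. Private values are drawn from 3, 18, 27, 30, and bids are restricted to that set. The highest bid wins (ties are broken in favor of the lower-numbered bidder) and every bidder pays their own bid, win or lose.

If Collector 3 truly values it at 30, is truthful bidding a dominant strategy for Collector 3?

Consider the case where Collector 1 bids 3, Collector 2 bids 3, Collector 4 bids 3 and Collector 5 bids 3.
Truthful bid 30: wins, pays 30, utility 30 - 30 = 0.
Bid 18 instead: wins, pays 18, utility 30 - 18 = 12.
Since 12 > 0, bidding 18 is strictly better here, so truthful bidding is not dominant.

No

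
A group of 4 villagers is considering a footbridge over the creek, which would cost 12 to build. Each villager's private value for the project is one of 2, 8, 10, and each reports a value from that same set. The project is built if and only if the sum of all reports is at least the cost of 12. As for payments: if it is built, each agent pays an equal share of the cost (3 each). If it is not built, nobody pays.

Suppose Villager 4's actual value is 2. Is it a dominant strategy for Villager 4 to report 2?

Yes

Check each profile of the others' reports and compare truth against every alternative report.
Others report (2, 2, 2): truth gives 0, best alternative gives -1.
Others report (2, 2, 8): truth gives -1, best alternative gives -1.
Others report (2, 2, 10): truth gives -1, best alternative gives -1.
Others report (2, 8, 2): truth gives -1, best alternative gives -1.
Others report (2, 8, 8): truth gives -1, best alternative gives -1.
Others report (2, 8, 10): truth gives -1, best alternative gives -1.
(Remaining 21 profiles checked similarly; truth is weakly best in each.)
In every case the truthful report is at least as good as any alternative, so it is a dominant strategy.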